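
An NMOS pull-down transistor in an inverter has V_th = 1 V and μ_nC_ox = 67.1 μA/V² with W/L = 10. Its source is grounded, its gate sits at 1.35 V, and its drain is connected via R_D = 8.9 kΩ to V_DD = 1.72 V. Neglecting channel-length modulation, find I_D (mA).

I_D = 0.0411 mA

V_GS = V_G = 1.35 V, so V_ov = 1.35 − 1 = 0.35 V.
k_n = μ_nC_ox · (W/L) = 0.671 mA/V².
Assume saturation: I_D = ½ k_n V_ov² = 0.5 × 0.671 × 0.35² = 0.0411 mA, giving V_DS = V_DD − I_D R_D = 1.72 − 0.0411 × 8.9 = 1.35 V.
V_DS = 1.35 V ≥ V_ov = 0.35 V, confirming saturation.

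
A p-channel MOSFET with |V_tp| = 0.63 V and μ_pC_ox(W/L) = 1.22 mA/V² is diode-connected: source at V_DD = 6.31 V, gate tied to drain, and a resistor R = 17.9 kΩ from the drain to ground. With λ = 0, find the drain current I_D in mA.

I_D = 0.280 mA

With gate tied to drain, V_SG = V_SD ≥ V_SG − |V_tp|, so the device is in saturation.
KCL at the drain: ½ k_p (V_SG − |V_tp|)² = (V_DD − V_SG)/R.
Let x = V_SG − 0.63. Then 10.9 x² + x − 5.68 = 0, giving x = 0.677 V (positive root), so V_SG = 1.31 V.
I_D = (V_DD − V_SG)/R = (6.31 − 1.31) / 17.9 = 0.28 mA.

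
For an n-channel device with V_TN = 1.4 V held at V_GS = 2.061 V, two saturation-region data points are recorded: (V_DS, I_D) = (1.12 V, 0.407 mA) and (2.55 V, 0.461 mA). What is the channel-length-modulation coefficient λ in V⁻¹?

With V_GS fixed, I_D ∝ (1 + λ V_DS) in saturation, so I_D2/I_D1 = (1 + λ V_DS2)/(1 + λ V_DS1).
0.461/0.407 = 1.133 = (1 + 2.55 λ)/(1 + 1.12 λ).
Solving: λ (I_D1 V_DS2 − I_D2 V_DS1) = I_D2 − I_D1, so λ = (0.461 − 0.407) / (0.407 × 2.55 − 0.461 × 1.12) = 0.054 / 0.522 = 0.104 V⁻¹.

λ = 0.104 V⁻¹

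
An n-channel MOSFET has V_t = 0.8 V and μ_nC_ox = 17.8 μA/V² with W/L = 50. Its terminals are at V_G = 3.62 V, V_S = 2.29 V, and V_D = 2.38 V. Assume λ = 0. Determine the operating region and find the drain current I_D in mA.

V_GS = V_G − V_S = 3.62 − 2.29 = 1.33 V; V_DS = V_D − V_S = 2.38 − 2.29 = 0.09 V.
k_n = μ_nC_ox · (W/L) = 0.89 mA/V².
V_ov = V_GS − V_t = 1.33 − 0.8 = 0.53 V.
Since V_DS = 0.09 V < V_ov = 0.53 V, the device is in the triode region.
I_D = k_n [V_ov · V_DS − ½ V_DS²] = 0.89 × [0.53 × 0.09 − 0.5 × 0.09²] = 0.0388 mA.

Triode; I_D = 0.0388 mA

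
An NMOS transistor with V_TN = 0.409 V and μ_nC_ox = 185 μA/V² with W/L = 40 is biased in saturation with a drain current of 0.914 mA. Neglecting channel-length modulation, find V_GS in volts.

k_n = μ_nC_ox · (W/L) = 7.4 mA/V².
In saturation I_D = ½ k_n (V_GS − V_TN)², so V_GS − V_TN = √(2 I_D / k_n) = √(2 × 0.914 / 7.4) = 0.497 V.
V_GS = 0.409 + 0.497 = 0.906 V.

V_GS = 0.906 V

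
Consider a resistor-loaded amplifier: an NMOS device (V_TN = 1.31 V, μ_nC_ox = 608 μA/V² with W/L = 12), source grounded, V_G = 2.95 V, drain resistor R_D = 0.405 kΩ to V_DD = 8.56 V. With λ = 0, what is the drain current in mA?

I_D = 9.81 mA

V_GS = V_G = 2.95 V, so V_ov = 2.95 − 1.31 = 1.64 V.
k_n = μ_nC_ox · (W/L) = 7.296 mA/V².
Assume saturation: I_D = ½ k_n V_ov² = 0.5 × 7.296 × 1.64² = 9.81 mA, giving V_DS = V_DD − I_D R_D = 8.56 − 9.81 × 0.405 = 4.59 V.
V_DS = 4.59 V ≥ V_ov = 1.64 V, confirming saturation.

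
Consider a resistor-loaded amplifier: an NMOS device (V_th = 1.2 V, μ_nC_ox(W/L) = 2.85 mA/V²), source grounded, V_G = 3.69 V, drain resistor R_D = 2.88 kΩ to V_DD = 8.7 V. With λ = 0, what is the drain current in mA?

I_D = 2.87 mA

V_GS = V_G = 3.69 V, so V_ov = 3.69 − 1.2 = 2.49 V.
Assume saturation: I_D = ½ k_n V_ov² = 0.5 × 2.85 × 2.49² = 8.84 mA, giving V_DS = V_DD − I_D R_D = 8.7 − 8.84 × 2.88 = -16.7 V.
But -16.7 V < V_ov = 2.49 V, so the device is actually in triode.
In triode I_D = k_n[V_ov V_DS − ½ V_DS²] and I_D = (V_DD − V_DS)/R_D. Equating: 4.1 V_DS² − 21.44 V_DS + 8.7 = 0, giving V_DS = 0.443 V (the root below V_ov).
I_D = (8.7 − 0.443) / 2.88 = 2.87 mA.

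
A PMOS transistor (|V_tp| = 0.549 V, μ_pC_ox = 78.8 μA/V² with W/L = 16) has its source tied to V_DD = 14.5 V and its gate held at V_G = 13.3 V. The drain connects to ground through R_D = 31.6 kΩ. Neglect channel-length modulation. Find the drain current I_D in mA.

I_D = 0.267 mA

V_SG = V_DD − V_G = 14.5 − 13.3 = 1.2 V, so V_ov = 1.2 − 0.549 = 0.651 V.
k_p = μ_pC_ox · (W/L) = 1.261 mA/V².
Assume saturation: I_D = ½ k_p V_ov² = 0.5 × 1.261 × 0.651² = 0.267 mA, giving V_SD = V_DD − I_D R_D = 14.5 − 0.267 × 31.6 = 6.06 V.
V_SD = 6.06 V ≥ V_ov = 0.651 V, confirming saturation.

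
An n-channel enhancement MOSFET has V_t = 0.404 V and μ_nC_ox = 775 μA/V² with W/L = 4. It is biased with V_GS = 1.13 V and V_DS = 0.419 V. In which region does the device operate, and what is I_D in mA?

Triode; I_D = 0.671 mA

k_n = μ_nC_ox · (W/L) = 3.1 mA/V².
V_ov = V_GS − V_t = 1.13 − 0.404 = 0.726 V.
Since V_DS = 0.419 V < V_ov = 0.726 V, the device is in the triode region.
I_D = k_n [V_ov · V_DS − ½ V_DS²] = 3.1 × [0.726 × 0.419 − 0.5 × 0.419²] = 0.671 mA.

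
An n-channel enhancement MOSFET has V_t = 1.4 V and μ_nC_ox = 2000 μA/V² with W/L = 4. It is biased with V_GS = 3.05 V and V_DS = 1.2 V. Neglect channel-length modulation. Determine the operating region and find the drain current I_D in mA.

Triode; I_D = 10.1 mA

k_n = μ_nC_ox · (W/L) = 8 mA/V².
V_ov = V_GS − V_t = 3.05 − 1.4 = 1.65 V.
Since V_DS = 1.2 V < V_ov = 1.65 V, the device is in the triode region.
I_D = k_n [V_ov · V_DS − ½ V_DS²] = 8 × [1.65 × 1.2 − 0.5 × 1.2²] = 10.1 mA.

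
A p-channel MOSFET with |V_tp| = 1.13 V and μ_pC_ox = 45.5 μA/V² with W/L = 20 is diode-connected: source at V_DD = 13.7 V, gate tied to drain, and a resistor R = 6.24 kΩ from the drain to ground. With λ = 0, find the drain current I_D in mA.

With gate tied to drain, V_SG = V_SD ≥ V_SG − |V_tp|, so the device is in saturation.
k_p = μ_pC_ox · (W/L) = 0.91 mA/V².
KCL at the drain: ½ k_p (V_SG − |V_tp|)² = (V_DD − V_SG)/R.
Let x = V_SG − 1.13. Then 2.84 x² + x − 12.57 = 0, giving x = 1.94 V (positive root), so V_SG = 3.07 V.
I_D = (V_DD − V_SG)/R = (13.7 − 3.07) / 6.24 = 1.7 mA.

I_D = 1.70 mA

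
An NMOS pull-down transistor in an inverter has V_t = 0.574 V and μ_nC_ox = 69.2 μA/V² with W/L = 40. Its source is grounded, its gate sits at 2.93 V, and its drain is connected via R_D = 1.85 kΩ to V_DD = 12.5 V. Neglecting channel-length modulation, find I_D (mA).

I_D = 6.07 mA

V_GS = V_G = 2.93 V, so V_ov = 2.93 − 0.574 = 2.36 V.
k_n = μ_nC_ox · (W/L) = 2.768 mA/V².
Assume saturation: I_D = ½ k_n V_ov² = 0.5 × 2.768 × 2.36² = 7.68 mA, giving V_DS = V_DD − I_D R_D = 12.5 − 7.68 × 1.85 = -1.71 V.
But -1.71 V < V_ov = 2.36 V, so the device is actually in triode.
In triode I_D = k_n[V_ov V_DS − ½ V_DS²] and I_D = (V_DD − V_DS)/R_D. Equating: 2.56 V_DS² − 13.06 V_DS + 12.5 = 0, giving V_DS = 1.28 V (the root below V_ov).
I_D = (12.5 − 1.28) / 1.85 = 6.07 mA.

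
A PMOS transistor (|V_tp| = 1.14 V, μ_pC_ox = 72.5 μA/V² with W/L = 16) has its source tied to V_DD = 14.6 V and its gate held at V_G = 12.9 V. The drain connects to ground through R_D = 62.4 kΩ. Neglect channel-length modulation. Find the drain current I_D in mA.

V_SG = V_DD − V_G = 14.6 − 12.9 = 1.7 V, so V_ov = 1.7 − 1.14 = 0.56 V.
k_p = μ_pC_ox · (W/L) = 1.16 mA/V².
Assume saturation: I_D = ½ k_p V_ov² = 0.5 × 1.16 × 0.56² = 0.182 mA, giving V_SD = V_DD − I_D R_D = 14.6 − 0.182 × 62.4 = 3.25 V.
V_SD = 3.25 V ≥ V_ov = 0.56 V, confirming saturation.

I_D = 0.182 mA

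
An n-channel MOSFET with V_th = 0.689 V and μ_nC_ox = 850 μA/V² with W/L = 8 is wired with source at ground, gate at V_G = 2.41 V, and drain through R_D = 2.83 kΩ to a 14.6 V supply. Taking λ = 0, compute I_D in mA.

V_GS = V_G = 2.41 V, so V_ov = 2.41 − 0.689 = 1.72 V.
k_n = μ_nC_ox · (W/L) = 6.8 mA/V².
Assume saturation: I_D = ½ k_n V_ov² = 0.5 × 6.8 × 1.72² = 10.1 mA, giving V_DS = V_DD − I_D R_D = 14.6 − 10.1 × 2.83 = -13.9 V.
But -13.9 V < V_ov = 1.72 V, so the device is actually in triode.
In triode I_D = k_n[V_ov V_DS − ½ V_DS²] and I_D = (V_DD − V_DS)/R_D. Equating: 9.62 V_DS² − 34.12 V_DS + 14.6 = 0, giving V_DS = 0.498 V (the root below V_ov).
I_D = (14.6 − 0.498) / 2.83 = 4.98 mA.

I_D = 4.98 mA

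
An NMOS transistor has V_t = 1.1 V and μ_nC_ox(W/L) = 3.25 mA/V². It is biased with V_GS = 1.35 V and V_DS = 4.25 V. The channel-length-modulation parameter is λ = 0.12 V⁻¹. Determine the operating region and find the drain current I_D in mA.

V_ov = V_GS − V_t = 1.35 − 1.1 = 0.25 V.
Since V_DS = 4.25 V ≥ V_ov = 0.25 V, the device is in saturation.
I_D = ½ k_n V_ov² (1 + λ V_DS) = 0.5 × 3.25 × 0.25² × (1 + 0.12 × 4.25) = 0.153 mA.

Saturation; I_D = 0.153 mA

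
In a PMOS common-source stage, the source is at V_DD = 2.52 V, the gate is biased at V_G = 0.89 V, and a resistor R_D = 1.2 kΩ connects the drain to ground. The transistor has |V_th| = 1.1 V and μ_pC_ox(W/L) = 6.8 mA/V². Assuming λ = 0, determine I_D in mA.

V_SG = V_DD − V_G = 2.52 − 0.89 = 1.63 V, so V_ov = 1.63 − 1.1 = 0.53 V.
Assume saturation: I_D = ½ k_p V_ov² = 0.5 × 6.8 × 0.53² = 0.955 mA, giving V_SD = V_DD − I_D R_D = 2.52 − 0.955 × 1.2 = 1.37 V.
V_SD = 1.37 V ≥ V_ov = 0.53 V, confirming saturation.

I_D = 0.955 mA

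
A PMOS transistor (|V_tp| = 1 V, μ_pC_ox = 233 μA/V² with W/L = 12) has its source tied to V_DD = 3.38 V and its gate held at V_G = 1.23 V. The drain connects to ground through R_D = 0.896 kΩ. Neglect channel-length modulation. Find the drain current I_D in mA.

I_D = 1.85 mA

V_SG = V_DD − V_G = 3.38 − 1.23 = 2.15 V, so V_ov = 2.15 − 1 = 1.15 V.
k_p = μ_pC_ox · (W/L) = 2.796 mA/V².
Assume saturation: I_D = ½ k_p V_ov² = 0.5 × 2.796 × 1.15² = 1.85 mA, giving V_SD = V_DD − I_D R_D = 3.38 − 1.85 × 0.896 = 1.72 V.
V_SD = 1.72 V ≥ V_ov = 1.15 V, confirming saturation.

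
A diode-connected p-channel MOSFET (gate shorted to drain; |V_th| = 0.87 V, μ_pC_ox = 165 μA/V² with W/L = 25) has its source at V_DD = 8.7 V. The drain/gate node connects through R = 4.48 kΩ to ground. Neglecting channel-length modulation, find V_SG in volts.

With gate tied to drain, V_SG = V_SD ≥ V_SG − |V_th|, so the device is in saturation.
k_p = μ_pC_ox · (W/L) = 4.125 mA/V².
KCL at the drain: ½ k_p (V_SG − |V_th|)² = (V_DD − V_SG)/R.
Let x = V_SG − 0.87. Then 9.24 x² + x − 7.83 = 0, giving x = 0.868 V (positive root), so V_SG = 1.74 V.
I_D = (V_DD − V_SG)/R = (8.7 − 1.74) / 4.48 = 1.55 mA.

V_SG = 1.74 V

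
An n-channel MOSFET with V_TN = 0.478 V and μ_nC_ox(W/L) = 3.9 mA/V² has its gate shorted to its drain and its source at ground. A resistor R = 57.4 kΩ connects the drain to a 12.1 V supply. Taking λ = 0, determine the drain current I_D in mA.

I_D = 0.197 mA

With gate tied to drain, V_GS = V_DS ≥ V_GS − V_TN, so the device is in saturation.
KCL at the drain: ½ k_n (V_GS − V_TN)² = (V_DD − V_GS)/R.
Let x = V_GS − 0.478. Then 112 x² + x − 11.62 = 0, giving x = 0.318 V (positive root), so V_GS = 0.796 V.
I_D = (V_DD − V_GS)/R = (12.1 − 0.796) / 57.4 = 0.197 mA.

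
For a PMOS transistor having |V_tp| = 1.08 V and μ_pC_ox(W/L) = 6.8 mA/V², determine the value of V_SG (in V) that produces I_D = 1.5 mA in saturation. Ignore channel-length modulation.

In saturation I_D = ½ k_p (V_SG − |V_tp|)², so V_SG − |V_tp| = √(2 I_D / k_p) = √(2 × 1.5 / 6.8) = 0.664 V.
V_SG = 1.08 + 0.664 = 1.74 V.

V_SG = 1.74 V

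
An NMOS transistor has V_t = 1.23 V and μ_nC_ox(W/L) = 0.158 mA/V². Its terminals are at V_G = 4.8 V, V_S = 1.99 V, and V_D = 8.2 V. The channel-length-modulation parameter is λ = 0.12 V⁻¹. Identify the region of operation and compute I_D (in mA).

V_GS = V_G − V_S = 4.8 − 1.99 = 2.81 V; V_DS = V_D − V_S = 8.2 − 1.99 = 6.21 V.
V_ov = V_GS − V_t = 2.81 − 1.23 = 1.58 V.
Since V_DS = 6.21 V ≥ V_ov = 1.58 V, the device is in saturation.
I_D = ½ k_n V_ov² (1 + λ V_DS) = 0.5 × 0.158 × 1.58² × (1 + 0.12 × 6.21) = 0.344 mA.

Saturation; I_D = 0.344 mA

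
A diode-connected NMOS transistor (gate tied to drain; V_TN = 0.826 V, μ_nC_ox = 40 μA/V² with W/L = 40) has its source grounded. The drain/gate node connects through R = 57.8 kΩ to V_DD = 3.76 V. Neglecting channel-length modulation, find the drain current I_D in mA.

I_D = 0.0466 mA

With gate tied to drain, V_GS = V_DS ≥ V_GS − V_TN, so the device is in saturation.
k_n = μ_nC_ox · (W/L) = 1.6 mA/V².
KCL at the drain: ½ k_n (V_GS − V_TN)² = (V_DD − V_GS)/R.
Let x = V_GS − 0.826. Then 46.2 x² + x − 2.934 = 0, giving x = 0.241 V (positive root), so V_GS = 1.07 V.
I_D = (V_DD − V_GS)/R = (3.76 − 1.07) / 57.8 = 0.0466 mA.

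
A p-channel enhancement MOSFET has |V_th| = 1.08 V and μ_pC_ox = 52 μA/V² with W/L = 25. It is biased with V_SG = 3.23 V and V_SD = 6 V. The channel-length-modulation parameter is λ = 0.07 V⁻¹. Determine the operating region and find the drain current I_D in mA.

k_p = μ_pC_ox · (W/L) = 1.3 mA/V².
V_ov = V_SG − |V_th| = 3.23 − 1.08 = 2.15 V.
Since V_SD = 6 V ≥ V_ov = 2.15 V, the device is in saturation.
I_D = ½ k_p V_ov² (1 + λ V_SD) = 0.5 × 1.3 × 2.15² × (1 + 0.07 × 6) = 4.27 mA.

Saturation; I_D = 4.27 mA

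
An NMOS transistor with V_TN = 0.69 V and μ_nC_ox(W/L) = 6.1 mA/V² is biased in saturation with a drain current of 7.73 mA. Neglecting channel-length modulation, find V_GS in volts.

V_GS = 2.28 V

In saturation I_D = ½ k_n (V_GS − V_TN)², so V_GS − V_TN = √(2 I_D / k_n) = √(2 × 7.73 / 6.1) = 1.59 V.
V_GS = 0.69 + 1.59 = 2.28 V.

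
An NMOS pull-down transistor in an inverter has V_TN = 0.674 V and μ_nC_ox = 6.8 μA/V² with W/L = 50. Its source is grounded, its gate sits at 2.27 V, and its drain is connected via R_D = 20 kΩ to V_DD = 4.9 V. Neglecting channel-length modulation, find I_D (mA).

V_GS = V_G = 2.27 V, so V_ov = 2.27 − 0.674 = 1.6 V.
k_n = μ_nC_ox · (W/L) = 0.34 mA/V².
Assume saturation: I_D = ½ k_n V_ov² = 0.5 × 0.34 × 1.6² = 0.433 mA, giving V_DS = V_DD − I_D R_D = 4.9 − 0.433 × 20 = -3.76 V.
But -3.76 V < V_ov = 1.6 V, so the device is actually in triode.
In triode I_D = k_n[V_ov V_DS − ½ V_DS²] and I_D = (V_DD − V_DS)/R_D. Equating: 3.4 V_DS² − 11.85 V_DS + 4.9 = 0, giving V_DS = 0.479 V (the root below V_ov).
I_D = (4.9 − 0.479) / 20 = 0.221 mA.

I_D = 0.221 mA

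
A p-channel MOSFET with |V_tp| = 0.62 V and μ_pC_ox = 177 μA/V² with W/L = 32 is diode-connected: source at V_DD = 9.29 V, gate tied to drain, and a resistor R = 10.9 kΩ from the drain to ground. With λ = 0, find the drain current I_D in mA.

With gate tied to drain, V_SG = V_SD ≥ V_SG − |V_tp|, so the device is in saturation.
k_p = μ_pC_ox · (W/L) = 5.664 mA/V².
KCL at the drain: ½ k_p (V_SG − |V_tp|)² = (V_DD − V_SG)/R.
Let x = V_SG − 0.62. Then 30.9 x² + x − 8.67 = 0, giving x = 0.514 V (positive root), so V_SG = 1.13 V.
I_D = (V_DD − V_SG)/R = (9.29 − 1.13) / 10.9 = 0.748 mA.

I_D = 0.748 mA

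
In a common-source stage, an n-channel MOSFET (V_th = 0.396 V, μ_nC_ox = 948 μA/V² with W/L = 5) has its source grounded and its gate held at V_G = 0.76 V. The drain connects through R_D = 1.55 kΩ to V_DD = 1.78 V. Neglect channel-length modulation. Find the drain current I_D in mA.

V_GS = V_G = 0.76 V, so V_ov = 0.76 − 0.396 = 0.364 V.
k_n = μ_nC_ox · (W/L) = 4.74 mA/V².
Assume saturation: I_D = ½ k_n V_ov² = 0.5 × 4.74 × 0.364² = 0.314 mA, giving V_DS = V_DD − I_D R_D = 1.78 − 0.314 × 1.55 = 1.29 V.
V_DS = 1.29 V ≥ V_ov = 0.364 V, confirming saturation.

I_D = 0.314 mA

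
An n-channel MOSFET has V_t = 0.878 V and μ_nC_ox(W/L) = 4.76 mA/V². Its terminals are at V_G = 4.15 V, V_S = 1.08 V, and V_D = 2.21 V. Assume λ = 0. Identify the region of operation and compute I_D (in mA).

Triode; I_D = 8.75 mA

V_GS = V_G − V_S = 4.15 − 1.08 = 3.07 V; V_DS = V_D − V_S = 2.21 − 1.08 = 1.13 V.
V_ov = V_GS − V_t = 3.07 − 0.878 = 2.19 V.
Since V_DS = 1.13 V < V_ov = 2.19 V, the device is in the triode region.
I_D = k_n [V_ov · V_DS − ½ V_DS²] = 4.76 × [2.19 × 1.13 − 0.5 × 1.13²] = 8.75 mA.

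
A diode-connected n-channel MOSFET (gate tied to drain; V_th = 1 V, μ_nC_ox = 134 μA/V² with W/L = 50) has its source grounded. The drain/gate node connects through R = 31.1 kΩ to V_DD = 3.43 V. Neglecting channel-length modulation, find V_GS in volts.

V_GS = 1.15 V

With gate tied to drain, V_GS = V_DS ≥ V_GS − V_th, so the device is in saturation.
k_n = μ_nC_ox · (W/L) = 6.7 mA/V².
KCL at the drain: ½ k_n (V_GS − V_th)² = (V_DD − V_GS)/R.
Let x = V_GS − 1. Then 104 x² + x − 2.43 = 0, giving x = 0.148 V (positive root), so V_GS = 1.15 V.
I_D = (V_DD − V_GS)/R = (3.43 − 1.15) / 31.1 = 0.0734 mA.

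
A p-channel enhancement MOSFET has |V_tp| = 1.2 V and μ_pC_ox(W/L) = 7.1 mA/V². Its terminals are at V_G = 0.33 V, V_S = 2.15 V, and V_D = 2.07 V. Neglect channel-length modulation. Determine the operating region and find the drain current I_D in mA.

Triode; I_D = 0.329 mA

V_SG = V_S − V_G = 2.15 − 0.33 = 1.82 V; V_SD = V_S − V_D = 2.15 − 2.07 = 0.08 V.
V_ov = V_SG − |V_tp| = 1.82 − 1.2 = 0.62 V.
Since V_SD = 0.08 V < V_ov = 0.62 V, the device is in the triode region.
I_D = k_p [V_ov · V_SD − ½ V_SD²] = 7.1 × [0.62 × 0.08 − 0.5 × 0.08²] = 0.329 mA.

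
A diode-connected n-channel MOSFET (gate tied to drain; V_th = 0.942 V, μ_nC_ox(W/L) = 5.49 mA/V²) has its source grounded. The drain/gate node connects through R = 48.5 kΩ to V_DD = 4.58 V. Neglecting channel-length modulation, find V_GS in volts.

V_GS = 1.10 V

With gate tied to drain, V_GS = V_DS ≥ V_GS − V_th, so the device is in saturation.
KCL at the drain: ½ k_n (V_GS − V_th)² = (V_DD − V_GS)/R.
Let x = V_GS − 0.942. Then 133 x² + x − 3.638 = 0, giving x = 0.162 V (positive root), so V_GS = 1.1 V.
I_D = (V_DD − V_GS)/R = (4.58 − 1.1) / 48.5 = 0.0717 mA.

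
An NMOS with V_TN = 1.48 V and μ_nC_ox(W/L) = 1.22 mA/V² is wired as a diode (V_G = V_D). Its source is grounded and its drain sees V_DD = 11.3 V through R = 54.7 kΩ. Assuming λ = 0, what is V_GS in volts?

With gate tied to drain, V_GS = V_DS ≥ V_GS − V_TN, so the device is in saturation.
KCL at the drain: ½ k_n (V_GS − V_TN)² = (V_DD − V_GS)/R.
Let x = V_GS − 1.48. Then 33.4 x² + x − 9.82 = 0, giving x = 0.528 V (positive root), so V_GS = 2.01 V.
I_D = (V_DD − V_GS)/R = (11.3 − 2.01) / 54.7 = 0.17 mA.

V_GS = 2.01 V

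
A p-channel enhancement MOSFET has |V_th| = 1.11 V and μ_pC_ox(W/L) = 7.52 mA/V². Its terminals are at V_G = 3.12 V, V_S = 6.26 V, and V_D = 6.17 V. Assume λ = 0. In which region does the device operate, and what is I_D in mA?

V_SG = V_S − V_G = 6.26 − 3.12 = 3.14 V; V_SD = V_S − V_D = 6.26 − 6.17 = 0.09 V.
V_ov = V_SG − |V_th| = 3.14 − 1.11 = 2.03 V.
Since V_SD = 0.09 V < V_ov = 2.03 V, the device is in the triode region.
I_D = k_p [V_ov · V_SD − ½ V_SD²] = 7.52 × [2.03 × 0.09 − 0.5 × 0.09²] = 1.34 mA.

Triode; I_D = 1.34 mA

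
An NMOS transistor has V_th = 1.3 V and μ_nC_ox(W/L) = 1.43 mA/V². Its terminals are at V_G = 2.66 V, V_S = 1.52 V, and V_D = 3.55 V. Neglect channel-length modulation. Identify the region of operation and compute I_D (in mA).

Cutoff; I_D = 0 mA

V_GS = V_G − V_S = 2.66 − 1.52 = 1.14 V; V_DS = V_D − V_S = 3.55 − 1.52 = 2.03 V.
V_GS = 1.14 V < V_th = 1.3 V, so the transistor is in cutoff.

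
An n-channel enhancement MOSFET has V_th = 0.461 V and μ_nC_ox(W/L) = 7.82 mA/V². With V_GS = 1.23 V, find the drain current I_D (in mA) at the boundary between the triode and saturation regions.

I_D = 2.31 mA

At the boundary V_DS = V_ov = V_GS − V_th = 1.23 − 0.461 = 0.769 V.
I_D = ½ k_n V_ov² = 0.5 × 7.82 × 0.769² = 2.31 mA.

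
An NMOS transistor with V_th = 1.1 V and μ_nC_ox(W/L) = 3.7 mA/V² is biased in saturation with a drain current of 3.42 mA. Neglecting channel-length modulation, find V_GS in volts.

In saturation I_D = ½ k_n (V_GS − V_th)², so V_GS − V_th = √(2 I_D / k_n) = √(2 × 3.42 / 3.7) = 1.36 V.
V_GS = 1.1 + 1.36 = 2.46 V.

V_GS = 2.46 V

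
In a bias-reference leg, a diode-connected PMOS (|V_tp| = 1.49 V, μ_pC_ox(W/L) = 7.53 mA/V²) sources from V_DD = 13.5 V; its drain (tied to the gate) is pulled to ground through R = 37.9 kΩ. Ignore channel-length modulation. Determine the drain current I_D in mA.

With gate tied to drain, V_SG = V_SD ≥ V_SG − |V_tp|, so the device is in saturation.
KCL at the drain: ½ k_p (V_SG − |V_tp|)² = (V_DD − V_SG)/R.
Let x = V_SG − 1.49. Then 143 x² + x − 12.01 = 0, giving x = 0.287 V (positive root), so V_SG = 1.78 V.
I_D = (V_DD − V_SG)/R = (13.5 − 1.78) / 37.9 = 0.309 mA.

I_D = 0.309 mA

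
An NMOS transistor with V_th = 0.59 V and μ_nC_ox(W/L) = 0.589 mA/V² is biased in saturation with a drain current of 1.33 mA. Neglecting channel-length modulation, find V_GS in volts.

In saturation I_D = ½ k_n (V_GS − V_th)², so V_GS − V_th = √(2 I_D / k_n) = √(2 × 1.33 / 0.589) = 2.13 V.
V_GS = 0.59 + 2.13 = 2.72 V.

V_GS = 2.72 V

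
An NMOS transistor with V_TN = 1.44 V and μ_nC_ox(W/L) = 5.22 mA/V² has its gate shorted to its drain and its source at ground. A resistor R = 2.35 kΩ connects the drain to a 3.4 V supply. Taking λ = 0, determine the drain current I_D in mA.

I_D = 0.626 mA

With gate tied to drain, V_GS = V_DS ≥ V_GS − V_TN, so the device is in saturation.
KCL at the drain: ½ k_n (V_GS − V_TN)² = (V_DD − V_GS)/R.
Let x = V_GS − 1.44. Then 6.13 x² + x − 1.96 = 0, giving x = 0.49 V (positive root), so V_GS = 1.93 V.
I_D = (V_DD − V_GS)/R = (3.4 − 1.93) / 2.35 = 0.626 mA.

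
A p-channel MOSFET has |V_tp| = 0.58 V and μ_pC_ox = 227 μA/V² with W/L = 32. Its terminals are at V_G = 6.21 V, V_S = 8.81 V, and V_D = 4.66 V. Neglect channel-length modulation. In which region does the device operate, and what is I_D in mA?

Saturation; I_D = 14.8 mA

V_SG = V_S − V_G = 8.81 − 6.21 = 2.6 V; V_SD = V_S − V_D = 8.81 − 4.66 = 4.15 V.
k_p = μ_pC_ox · (W/L) = 7.264 mA/V².
V_ov = V_SG − |V_tp| = 2.6 − 0.58 = 2.02 V.
Since V_SD = 4.15 V ≥ V_ov = 2.02 V, the device is in saturation.
I_D = ½ k_p V_ov² = 0.5 × 7.264 × 2.02² = 14.8 mA.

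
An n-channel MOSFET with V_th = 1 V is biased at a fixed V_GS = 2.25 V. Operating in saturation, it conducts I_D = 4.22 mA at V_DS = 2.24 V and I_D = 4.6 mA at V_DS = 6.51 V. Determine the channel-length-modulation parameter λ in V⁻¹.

λ = 0.0221 V⁻¹

With V_GS fixed, I_D ∝ (1 + λ V_DS) in saturation, so I_D2/I_D1 = (1 + λ V_DS2)/(1 + λ V_DS1).
4.6/4.22 = 1.09 = (1 + 6.51 λ)/(1 + 2.24 λ).
Solving: λ (I_D1 V_DS2 − I_D2 V_DS1) = I_D2 − I_D1, so λ = (4.6 − 4.22) / (4.22 × 6.51 − 4.6 × 2.24) = 0.38 / 17.2 = 0.0221 V⁻¹.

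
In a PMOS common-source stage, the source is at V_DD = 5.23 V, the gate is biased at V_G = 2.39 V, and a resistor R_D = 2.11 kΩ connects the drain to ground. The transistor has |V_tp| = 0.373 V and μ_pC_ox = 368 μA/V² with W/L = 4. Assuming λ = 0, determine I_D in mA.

I_D = 2.15 mA

V_SG = V_DD − V_G = 5.23 − 2.39 = 2.84 V, so V_ov = 2.84 − 0.373 = 2.47 V.
k_p = μ_pC_ox · (W/L) = 1.472 mA/V².
Assume saturation: I_D = ½ k_p V_ov² = 0.5 × 1.472 × 2.47² = 4.48 mA, giving V_SD = V_DD − I_D R_D = 5.23 − 4.48 × 2.11 = -4.22 V.
But -4.22 V < V_ov = 2.47 V, so the device is actually in triode.
In triode I_D = k_p[V_ov V_SD − ½ V_SD²] and I_D = (V_DD − V_SD)/R_D. Equating: 1.55 V_SD² − 8.662 V_SD + 5.23 = 0, giving V_SD = 0.689 V (the root below V_ov).
I_D = (5.23 − 0.689) / 2.11 = 2.15 mA.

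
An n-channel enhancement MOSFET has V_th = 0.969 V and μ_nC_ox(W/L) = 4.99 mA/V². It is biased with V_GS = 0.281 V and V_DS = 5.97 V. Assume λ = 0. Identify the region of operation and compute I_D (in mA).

Cutoff; I_D = 0 mA

V_GS = 0.281 V < V_th = 0.969 V, so the transistor is in cutoff.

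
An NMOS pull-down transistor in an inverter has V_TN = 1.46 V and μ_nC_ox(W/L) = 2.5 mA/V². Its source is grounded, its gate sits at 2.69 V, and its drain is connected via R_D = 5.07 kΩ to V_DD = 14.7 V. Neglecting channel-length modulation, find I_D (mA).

I_D = 1.89 mA

V_GS = V_G = 2.69 V, so V_ov = 2.69 − 1.46 = 1.23 V.
Assume saturation: I_D = ½ k_n V_ov² = 0.5 × 2.5 × 1.23² = 1.89 mA, giving V_DS = V_DD − I_D R_D = 14.7 − 1.89 × 5.07 = 5.11 V.
V_DS = 5.11 V ≥ V_ov = 1.23 V, confirming saturation.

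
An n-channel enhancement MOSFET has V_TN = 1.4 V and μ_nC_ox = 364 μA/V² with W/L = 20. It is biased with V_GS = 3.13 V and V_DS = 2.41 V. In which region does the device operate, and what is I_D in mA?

Saturation; I_D = 10.9 mA

k_n = μ_nC_ox · (W/L) = 7.28 mA/V².
V_ov = V_GS − V_TN = 3.13 − 1.4 = 1.73 V.
Since V_DS = 2.41 V ≥ V_ov = 1.73 V, the device is in saturation.
I_D = ½ k_n V_ov² = 0.5 × 7.28 × 1.73² = 10.9 mA.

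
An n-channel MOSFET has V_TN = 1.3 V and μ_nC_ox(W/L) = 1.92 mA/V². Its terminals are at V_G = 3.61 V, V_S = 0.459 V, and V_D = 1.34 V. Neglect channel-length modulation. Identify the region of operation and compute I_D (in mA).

V_GS = V_G − V_S = 3.61 − 0.459 = 3.15 V; V_DS = V_D − V_S = 1.34 − 0.459 = 0.881 V.
V_ov = V_GS − V_TN = 3.15 − 1.3 = 1.85 V.
Since V_DS = 0.881 V < V_ov = 1.85 V, the device is in the triode region.
I_D = k_n [V_ov · V_DS − ½ V_DS²] = 1.92 × [1.85 × 0.881 − 0.5 × 0.881²] = 2.39 mA.

Triode; I_D = 2.39 mA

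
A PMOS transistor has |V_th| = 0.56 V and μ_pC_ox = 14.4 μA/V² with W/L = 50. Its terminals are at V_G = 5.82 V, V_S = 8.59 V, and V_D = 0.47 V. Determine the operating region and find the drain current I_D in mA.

Saturation; I_D = 1.76 mA

V_SG = V_S − V_G = 8.59 − 5.82 = 2.77 V; V_SD = V_S − V_D = 8.59 − 0.47 = 8.12 V.
k_p = μ_pC_ox · (W/L) = 0.72 mA/V².
V_ov = V_SG − |V_th| = 2.77 − 0.56 = 2.21 V.
Since V_SD = 8.12 V ≥ V_ov = 2.21 V, the device is in saturation.
I_D = ½ k_p V_ov² = 0.5 × 0.72 × 2.21² = 1.76 mA.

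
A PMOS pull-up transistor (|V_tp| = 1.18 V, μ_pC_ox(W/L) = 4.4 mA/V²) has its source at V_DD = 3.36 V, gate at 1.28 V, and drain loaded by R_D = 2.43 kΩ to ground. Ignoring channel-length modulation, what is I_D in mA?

I_D = 1.22 mA

V_SG = V_DD − V_G = 3.36 − 1.28 = 2.08 V, so V_ov = 2.08 − 1.18 = 0.9 V.
Assume saturation: I_D = ½ k_p V_ov² = 0.5 × 4.4 × 0.9² = 1.78 mA, giving V_SD = V_DD − I_D R_D = 3.36 − 1.78 × 2.43 = -0.97 V.
But -0.97 V < V_ov = 0.9 V, so the device is actually in triode.
In triode I_D = k_p[V_ov V_SD − ½ V_SD²] and I_D = (V_DD − V_SD)/R_D. Equating: 5.35 V_SD² − 10.62 V_SD + 3.36 = 0, giving V_SD = 0.395 V (the root below V_ov).
I_D = (3.36 − 0.395) / 2.43 = 1.22 mA.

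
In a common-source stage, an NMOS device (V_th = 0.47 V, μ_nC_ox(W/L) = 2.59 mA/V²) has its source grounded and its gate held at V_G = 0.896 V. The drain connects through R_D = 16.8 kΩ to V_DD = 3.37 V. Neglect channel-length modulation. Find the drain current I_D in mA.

I_D = 0.187 mA

V_GS = V_G = 0.896 V, so V_ov = 0.896 − 0.47 = 0.426 V.
Assume saturation: I_D = ½ k_n V_ov² = 0.5 × 2.59 × 0.426² = 0.235 mA, giving V_DS = V_DD − I_D R_D = 3.37 − 0.235 × 16.8 = -0.578 V.
But -0.578 V < V_ov = 0.426 V, so the device is actually in triode.
In triode I_D = k_n[V_ov V_DS − ½ V_DS²] and I_D = (V_DD − V_DS)/R_D. Equating: 21.8 V_DS² − 19.54 V_DS + 3.37 = 0, giving V_DS = 0.233 V (the root below V_ov).
I_D = (3.37 − 0.233) / 16.8 = 0.187 mA.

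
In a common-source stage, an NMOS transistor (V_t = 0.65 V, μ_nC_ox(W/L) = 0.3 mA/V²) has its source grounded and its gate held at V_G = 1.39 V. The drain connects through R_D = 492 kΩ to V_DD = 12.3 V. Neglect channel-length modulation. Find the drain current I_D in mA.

I_D = 0.0248 mA

V_GS = V_G = 1.39 V, so V_ov = 1.39 − 0.65 = 0.74 V.
Assume saturation: I_D = ½ k_n V_ov² = 0.5 × 0.3 × 0.74² = 0.0821 mA, giving V_DS = V_DD − I_D R_D = 12.3 − 0.0821 × 492 = -28.1 V.
But -28.1 V < V_ov = 0.74 V, so the device is actually in triode.
In triode I_D = k_n[V_ov V_DS − ½ V_DS²] and I_D = (V_DD − V_DS)/R_D. Equating: 73.8 V_DS² − 110.2 V_DS + 12.3 = 0, giving V_DS = 0.121 V (the root below V_ov).
I_D = (12.3 − 0.121) / 492 = 0.0248 mA.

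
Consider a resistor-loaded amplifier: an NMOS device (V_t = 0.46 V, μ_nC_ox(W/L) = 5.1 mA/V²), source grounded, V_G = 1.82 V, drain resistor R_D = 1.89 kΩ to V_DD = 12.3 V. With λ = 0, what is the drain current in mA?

I_D = 4.72 mA

V_GS = V_G = 1.82 V, so V_ov = 1.82 − 0.46 = 1.36 V.
Assume saturation: I_D = ½ k_n V_ov² = 0.5 × 5.1 × 1.36² = 4.72 mA, giving V_DS = V_DD − I_D R_D = 12.3 − 4.72 × 1.89 = 3.39 V.
V_DS = 3.39 V ≥ V_ov = 1.36 V, confirming saturation.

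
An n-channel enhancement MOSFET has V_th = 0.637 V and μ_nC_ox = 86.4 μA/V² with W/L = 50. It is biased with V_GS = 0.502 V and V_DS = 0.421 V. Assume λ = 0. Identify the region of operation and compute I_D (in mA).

V_GS = 0.502 V < V_th = 0.637 V, so the transistor is in cutoff.

Cutoff; I_D = 0 mA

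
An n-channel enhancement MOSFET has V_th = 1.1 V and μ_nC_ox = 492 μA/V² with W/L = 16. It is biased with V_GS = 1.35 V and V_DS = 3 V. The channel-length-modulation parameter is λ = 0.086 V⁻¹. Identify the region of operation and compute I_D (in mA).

Saturation; I_D = 0.309 mA

k_n = μ_nC_ox · (W/L) = 7.872 mA/V².
V_ov = V_GS − V_th = 1.35 − 1.1 = 0.25 V.
Since V_DS = 3 V ≥ V_ov = 0.25 V, the device is in saturation.
I_D = ½ k_n V_ov² (1 + λ V_DS) = 0.5 × 7.872 × 0.25² × (1 + 0.086 × 3) = 0.309 mA.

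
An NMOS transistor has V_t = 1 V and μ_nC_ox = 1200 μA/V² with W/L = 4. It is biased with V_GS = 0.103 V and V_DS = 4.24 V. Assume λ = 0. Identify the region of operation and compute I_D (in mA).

V_GS = 0.103 V < V_t = 1 V, so the transistor is in cutoff.

Cutoff; I_D = 0 mA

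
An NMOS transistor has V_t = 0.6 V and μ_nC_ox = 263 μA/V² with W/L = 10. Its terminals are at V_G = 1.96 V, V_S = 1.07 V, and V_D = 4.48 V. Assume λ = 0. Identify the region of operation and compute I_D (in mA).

Saturation; I_D = 0.111 mA

V_GS = V_G − V_S = 1.96 − 1.07 = 0.89 V; V_DS = V_D − V_S = 4.48 − 1.07 = 3.41 V.
k_n = μ_nC_ox · (W/L) = 2.63 mA/V².
V_ov = V_GS − V_t = 0.89 − 0.6 = 0.29 V.
Since V_DS = 3.41 V ≥ V_ov = 0.29 V, the device is in saturation.
I_D = ½ k_n V_ov² = 0.5 × 2.63 × 0.29² = 0.111 mA.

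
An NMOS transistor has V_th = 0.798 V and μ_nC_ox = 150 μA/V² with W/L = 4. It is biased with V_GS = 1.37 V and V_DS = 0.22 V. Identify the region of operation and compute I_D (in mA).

k_n = μ_nC_ox · (W/L) = 0.6 mA/V².
V_ov = V_GS − V_th = 1.37 − 0.798 = 0.572 V.
Since V_DS = 0.22 V < V_ov = 0.572 V, the device is in the triode region.
I_D = k_n [V_ov · V_DS − ½ V_DS²] = 0.6 × [0.572 × 0.22 − 0.5 × 0.22²] = 0.061 mA.

Triode; I_D = 0.0610 mA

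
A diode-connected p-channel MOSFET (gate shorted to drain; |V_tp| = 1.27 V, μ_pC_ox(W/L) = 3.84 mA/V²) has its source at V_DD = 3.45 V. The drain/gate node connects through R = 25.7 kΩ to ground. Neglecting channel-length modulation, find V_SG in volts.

V_SG = 1.47 V

With gate tied to drain, V_SG = V_SD ≥ V_SG − |V_tp|, so the device is in saturation.
KCL at the drain: ½ k_p (V_SG − |V_tp|)² = (V_DD − V_SG)/R.
Let x = V_SG − 1.27. Then 49.3 x² + x − 2.18 = 0, giving x = 0.2 V (positive root), so V_SG = 1.47 V.
I_D = (V_DD − V_SG)/R = (3.45 − 1.47) / 25.7 = 0.077 mA.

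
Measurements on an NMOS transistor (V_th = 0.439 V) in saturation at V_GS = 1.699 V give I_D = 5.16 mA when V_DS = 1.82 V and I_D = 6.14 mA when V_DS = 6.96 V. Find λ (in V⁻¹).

λ = 0.0396 V⁻¹

With V_GS fixed, I_D ∝ (1 + λ V_DS) in saturation, so I_D2/I_D1 = (1 + λ V_DS2)/(1 + λ V_DS1).
6.14/5.16 = 1.19 = (1 + 6.96 λ)/(1 + 1.82 λ).
Solving: λ (I_D1 V_DS2 − I_D2 V_DS1) = I_D2 − I_D1, so λ = (6.14 − 5.16) / (5.16 × 6.96 − 6.14 × 1.82) = 0.98 / 24.7 = 0.0396 V⁻¹.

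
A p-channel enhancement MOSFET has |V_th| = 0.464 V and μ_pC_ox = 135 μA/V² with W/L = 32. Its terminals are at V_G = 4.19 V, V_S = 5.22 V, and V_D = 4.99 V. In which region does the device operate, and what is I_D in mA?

V_SG = V_S − V_G = 5.22 − 4.19 = 1.03 V; V_SD = V_S − V_D = 5.22 − 4.99 = 0.23 V.
k_p = μ_pC_ox · (W/L) = 4.32 mA/V².
V_ov = V_SG − |V_th| = 1.03 − 0.464 = 0.566 V.
Since V_SD = 0.23 V < V_ov = 0.566 V, the device is in the triode region.
I_D = k_p [V_ov · V_SD − ½ V_SD²] = 4.32 × [0.566 × 0.23 − 0.5 × 0.23²] = 0.448 mA.

Triode; I_D = 0.448 mA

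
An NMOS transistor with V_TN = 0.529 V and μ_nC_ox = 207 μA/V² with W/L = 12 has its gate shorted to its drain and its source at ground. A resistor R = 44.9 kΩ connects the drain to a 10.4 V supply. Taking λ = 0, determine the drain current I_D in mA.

With gate tied to drain, V_GS = V_DS ≥ V_GS − V_TN, so the device is in saturation.
k_n = μ_nC_ox · (W/L) = 2.484 mA/V².
KCL at the drain: ½ k_n (V_GS − V_TN)² = (V_DD − V_GS)/R.
Let x = V_GS − 0.529. Then 55.8 x² + x − 9.871 = 0, giving x = 0.412 V (positive root), so V_GS = 0.941 V.
I_D = (V_DD − V_GS)/R = (10.4 − 0.941) / 44.9 = 0.211 mA.

I_D = 0.211 mA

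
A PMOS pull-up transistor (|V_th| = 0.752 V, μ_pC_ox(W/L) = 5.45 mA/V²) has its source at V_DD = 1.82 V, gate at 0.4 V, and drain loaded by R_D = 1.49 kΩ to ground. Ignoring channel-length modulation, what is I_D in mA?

V_SG = V_DD − V_G = 1.82 − 0.4 = 1.42 V, so V_ov = 1.42 − 0.752 = 0.668 V.
Assume saturation: I_D = ½ k_p V_ov² = 0.5 × 5.45 × 0.668² = 1.22 mA, giving V_SD = V_DD − I_D R_D = 1.82 − 1.22 × 1.49 = 0.00822 V.
But 0.00822 V < V_ov = 0.668 V, so the device is actually in triode.
In triode I_D = k_p[V_ov V_SD − ½ V_SD²] and I_D = (V_DD − V_SD)/R_D. Equating: 4.06 V_SD² − 6.424 V_SD + 1.82 = 0, giving V_SD = 0.37 V (the root below V_ov).
I_D = (1.82 − 0.37) / 1.49 = 0.973 mA.

I_D = 0.973 mA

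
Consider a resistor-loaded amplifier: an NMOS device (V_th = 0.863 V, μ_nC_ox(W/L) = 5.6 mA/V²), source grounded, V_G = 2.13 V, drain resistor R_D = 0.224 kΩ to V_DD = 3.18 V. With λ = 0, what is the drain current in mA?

I_D = 4.49 mA

V_GS = V_G = 2.13 V, so V_ov = 2.13 − 0.863 = 1.27 V.
Assume saturation: I_D = ½ k_n V_ov² = 0.5 × 5.6 × 1.27² = 4.49 mA, giving V_DS = V_DD − I_D R_D = 3.18 − 4.49 × 0.224 = 2.17 V.
V_DS = 2.17 V ≥ V_ov = 1.27 V, confirming saturation.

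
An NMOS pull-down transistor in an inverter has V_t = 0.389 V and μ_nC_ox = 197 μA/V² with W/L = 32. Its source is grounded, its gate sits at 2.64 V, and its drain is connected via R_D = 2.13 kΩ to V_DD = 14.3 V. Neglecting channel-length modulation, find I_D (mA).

V_GS = V_G = 2.64 V, so V_ov = 2.64 − 0.389 = 2.25 V.
k_n = μ_nC_ox · (W/L) = 6.304 mA/V².
Assume saturation: I_D = ½ k_n V_ov² = 0.5 × 6.304 × 2.25² = 16 mA, giving V_DS = V_DD − I_D R_D = 14.3 − 16 × 2.13 = -19.7 V.
But -19.7 V < V_ov = 2.25 V, so the device is actually in triode.
In triode I_D = k_n[V_ov V_DS − ½ V_DS²] and I_D = (V_DD − V_DS)/R_D. Equating: 6.71 V_DS² − 31.23 V_DS + 14.3 = 0, giving V_DS = 0.515 V (the root below V_ov).
I_D = (14.3 − 0.515) / 2.13 = 6.47 mA.

I_D = 6.47 mA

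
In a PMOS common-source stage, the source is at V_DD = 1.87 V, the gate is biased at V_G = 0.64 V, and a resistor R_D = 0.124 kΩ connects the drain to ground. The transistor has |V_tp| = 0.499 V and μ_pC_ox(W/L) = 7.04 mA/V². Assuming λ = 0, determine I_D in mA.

V_SG = V_DD − V_G = 1.87 − 0.64 = 1.23 V, so V_ov = 1.23 − 0.499 = 0.731 V.
Assume saturation: I_D = ½ k_p V_ov² = 0.5 × 7.04 × 0.731² = 1.88 mA, giving V_SD = V_DD − I_D R_D = 1.87 − 1.88 × 0.124 = 1.64 V.
V_SD = 1.64 V ≥ V_ov = 0.731 V, confirming saturation.

I_D = 1.88 mA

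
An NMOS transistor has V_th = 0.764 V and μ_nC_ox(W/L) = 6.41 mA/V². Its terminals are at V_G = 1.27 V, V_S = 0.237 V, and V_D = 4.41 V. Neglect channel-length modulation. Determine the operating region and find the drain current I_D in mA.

Saturation; I_D = 0.232 mA

V_GS = V_G − V_S = 1.27 − 0.237 = 1.03 V; V_DS = V_D − V_S = 4.41 − 0.237 = 4.17 V.
V_ov = V_GS − V_th = 1.03 − 0.764 = 0.269 V.
Since V_DS = 4.17 V ≥ V_ov = 0.269 V, the device is in saturation.
I_D = ½ k_n V_ov² = 0.5 × 6.41 × 0.269² = 0.232 mA.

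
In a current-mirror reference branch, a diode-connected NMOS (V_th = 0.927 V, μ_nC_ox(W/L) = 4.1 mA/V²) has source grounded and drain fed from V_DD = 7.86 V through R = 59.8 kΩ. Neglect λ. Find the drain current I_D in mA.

I_D = 0.112 mA

With gate tied to drain, V_GS = V_DS ≥ V_GS − V_th, so the device is in saturation.
KCL at the drain: ½ k_n (V_GS − V_th)² = (V_DD − V_GS)/R.
Let x = V_GS − 0.927. Then 123 x² + x − 6.933 = 0, giving x = 0.234 V (positive root), so V_GS = 1.16 V.
I_D = (V_DD − V_GS)/R = (7.86 − 1.16) / 59.8 = 0.112 mA.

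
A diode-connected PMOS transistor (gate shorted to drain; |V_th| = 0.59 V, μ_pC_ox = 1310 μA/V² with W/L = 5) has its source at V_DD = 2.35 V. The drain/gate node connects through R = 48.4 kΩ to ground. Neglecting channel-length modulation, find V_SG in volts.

V_SG = 0.692 V

With gate tied to drain, V_SG = V_SD ≥ V_SG − |V_th|, so the device is in saturation.
k_p = μ_pC_ox · (W/L) = 6.55 mA/V².
KCL at the drain: ½ k_p (V_SG − |V_th|)² = (V_DD − V_SG)/R.
Let x = V_SG − 0.59. Then 159 x² + x − 1.76 = 0, giving x = 0.102 V (positive root), so V_SG = 0.692 V.
I_D = (V_DD − V_SG)/R = (2.35 − 0.692) / 48.4 = 0.0343 mA.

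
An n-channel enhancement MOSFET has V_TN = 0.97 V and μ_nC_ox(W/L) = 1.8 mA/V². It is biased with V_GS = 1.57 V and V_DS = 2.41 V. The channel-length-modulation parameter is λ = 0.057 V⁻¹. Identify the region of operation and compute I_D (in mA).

V_ov = V_GS − V_TN = 1.57 − 0.97 = 0.6 V.
Since V_DS = 2.41 V ≥ V_ov = 0.6 V, the device is in saturation.
I_D = ½ k_n V_ov² (1 + λ V_DS) = 0.5 × 1.8 × 0.6² × (1 + 0.057 × 2.41) = 0.369 mA.

Saturation; I_D = 0.369 mA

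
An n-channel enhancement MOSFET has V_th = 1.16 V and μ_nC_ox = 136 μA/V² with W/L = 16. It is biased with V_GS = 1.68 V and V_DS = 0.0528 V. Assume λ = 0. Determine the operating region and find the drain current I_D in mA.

k_n = μ_nC_ox · (W/L) = 2.176 mA/V².
V_ov = V_GS − V_th = 1.68 − 1.16 = 0.52 V.
Since V_DS = 0.0528 V < V_ov = 0.52 V, the device is in the triode region.
I_D = k_n [V_ov · V_DS − ½ V_DS²] = 2.176 × [0.52 × 0.0528 − 0.5 × 0.0528²] = 0.0567 mA.

Triode; I_D = 0.0567 mA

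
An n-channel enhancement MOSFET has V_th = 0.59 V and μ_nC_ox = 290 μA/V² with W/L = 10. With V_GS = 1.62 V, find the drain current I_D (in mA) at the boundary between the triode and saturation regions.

I_D = 1.54 mA

At the boundary V_DS = V_ov = V_GS − V_th = 1.62 − 0.59 = 1.03 V.
k_n = μ_nC_ox · (W/L) = 2.9 mA/V².
I_D = ½ k_n V_ov² = 0.5 × 2.9 × 1.03² = 1.54 mA.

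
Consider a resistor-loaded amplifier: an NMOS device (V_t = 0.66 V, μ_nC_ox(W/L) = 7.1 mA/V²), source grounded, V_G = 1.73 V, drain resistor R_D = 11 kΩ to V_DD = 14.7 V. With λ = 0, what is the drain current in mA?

I_D = 1.32 mA

V_GS = V_G = 1.73 V, so V_ov = 1.73 − 0.66 = 1.07 V.
Assume saturation: I_D = ½ k_n V_ov² = 0.5 × 7.1 × 1.07² = 4.06 mA, giving V_DS = V_DD − I_D R_D = 14.7 − 4.06 × 11 = -30 V.
But -30 V < V_ov = 1.07 V, so the device is actually in triode.
In triode I_D = k_n[V_ov V_DS − ½ V_DS²] and I_D = (V_DD − V_DS)/R_D. Equating: 39 V_DS² − 84.57 V_DS + 14.7 = 0, giving V_DS = 0.191 V (the root below V_ov).
I_D = (14.7 − 0.191) / 11 = 1.32 mA.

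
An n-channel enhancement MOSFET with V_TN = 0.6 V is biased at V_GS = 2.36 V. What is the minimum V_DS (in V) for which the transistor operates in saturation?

V_DS,sat = 1.76 V

The boundary between triode and saturation is V_DS = V_GS − V_TN = V_ov.
V_ov = 2.36 − 0.6 = 1.76 V.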